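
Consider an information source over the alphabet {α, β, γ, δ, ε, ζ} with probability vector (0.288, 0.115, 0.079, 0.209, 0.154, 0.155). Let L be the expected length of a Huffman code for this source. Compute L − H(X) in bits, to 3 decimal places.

Entropy H = −Σ p log₂ p ≈ 2.4699 bits.
Huffman merges: 79/1000+23/200→97/500; 77/500+31/200→309/1000; 97/500+209/1000→403/1000; 36/125+309/1000→597/1000; 403/1000+597/1000→1. L = 2503/1000 ≈ 2.5030.
L − H = 2.5030 − 2.4699 = 0.033 bits.

0.033 bits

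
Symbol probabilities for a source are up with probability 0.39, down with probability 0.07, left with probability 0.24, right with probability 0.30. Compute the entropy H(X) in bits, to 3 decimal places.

1.814 bits

H = −Σ pᵢ log₂ pᵢ.
−0.39·log₂(0.39) = 0.5298
−0.07·log₂(0.07) = 0.2686
−0.24·log₂(0.24) = 0.4941
−0.30·log₂(0.30) = 0.5211
Sum ≈ 1.8136 → 1.814 bits.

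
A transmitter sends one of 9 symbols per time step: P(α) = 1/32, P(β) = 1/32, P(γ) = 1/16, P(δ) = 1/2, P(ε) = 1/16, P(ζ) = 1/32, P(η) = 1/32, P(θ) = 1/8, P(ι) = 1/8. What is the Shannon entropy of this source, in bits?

Each probability is a power of 1/2, so log₂(1/p) is an integer.
H = Σ p·log₂(1/p) = 1/32·5 + 1/32·5 + 1/16·4 + 1/2·1 + 1/16·4 + 1/32·5 + 1/32·5 + 1/8·3 + 1/8·3 = 2.375 bits.

2.375 bits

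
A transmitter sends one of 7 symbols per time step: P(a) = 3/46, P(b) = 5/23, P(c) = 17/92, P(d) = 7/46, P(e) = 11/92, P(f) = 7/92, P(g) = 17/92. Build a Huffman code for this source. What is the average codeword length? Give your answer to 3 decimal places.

2.739 bits/symbol

Repeatedly combine the two least-probable nodes; the expected code length is the sum of the merged weights.
merge 3/46 + 7/92 → 13/92
merge 11/92 + 13/92 → 6/23
merge 7/46 + 17/92 → 31/92
merge 17/92 + 5/23 → 37/92
merge 6/23 + 31/92 → 55/92
merge 37/92 + 55/92 → 1
L = 13/92 + 6/23 + 31/92 + 37/92 + 55/92 + 1 = 63/23 ≈ 2.739 bits/symbol.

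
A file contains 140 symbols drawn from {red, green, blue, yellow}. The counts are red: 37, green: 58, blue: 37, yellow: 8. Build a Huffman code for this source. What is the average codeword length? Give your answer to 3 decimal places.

1.907 bits/symbol

Probabilities are the counts divided by 140.
Repeatedly combine the two least-probable nodes; the expected code length is the sum of the merged weights.
merge 2/35 + 37/140 → 9/28
merge 37/140 + 9/28 → 41/70
merge 29/70 + 41/70 → 1
L = 9/28 + 41/70 + 1 = 267/140 ≈ 1.907 bits/symbol.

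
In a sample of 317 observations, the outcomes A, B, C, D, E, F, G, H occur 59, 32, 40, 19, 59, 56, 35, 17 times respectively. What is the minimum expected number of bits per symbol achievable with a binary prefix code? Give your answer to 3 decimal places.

Probabilities are the counts divided by 317.
Repeatedly combine the two least-probable nodes; the expected code length is the sum of the merged weights.
merge 17/317 + 19/317 → 36/317
merge 32/317 + 35/317 → 67/317
merge 36/317 + 40/317 → 76/317
merge 56/317 + 59/317 → 115/317
merge 59/317 + 67/317 → 126/317
merge 76/317 + 115/317 → 191/317
merge 126/317 + 191/317 → 1
L = 36/317 + 67/317 + 76/317 + 115/317 + 126/317 + 191/317 + 1 = 928/317 ≈ 2.927 bits/symbol.

2.927 bits/symbol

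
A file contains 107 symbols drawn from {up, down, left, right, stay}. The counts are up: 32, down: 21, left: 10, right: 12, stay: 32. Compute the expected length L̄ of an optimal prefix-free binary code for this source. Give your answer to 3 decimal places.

Probabilities are the counts divided by 107.
Repeatedly combine the two least-probable nodes; the expected code length is the sum of the merged weights.
merge 10/107 + 12/107 → 22/107
merge 21/107 + 22/107 → 43/107
merge 32/107 + 32/107 → 64/107
merge 43/107 + 64/107 → 1
L = 22/107 + 43/107 + 64/107 + 1 = 236/107 ≈ 2.206 bits/symbol.

2.206 bits/symbol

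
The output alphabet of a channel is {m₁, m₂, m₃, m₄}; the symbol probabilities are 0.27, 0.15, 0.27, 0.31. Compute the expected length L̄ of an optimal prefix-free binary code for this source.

Repeatedly combine the two least-probable nodes; the expected code length is the sum of the merged weights.
merge 3/20 + 27/100 → 21/50
merge 27/100 + 31/100 → 29/50
merge 21/50 + 29/50 → 1
L = 21/50 + 29/50 + 1 = 2 bits/symbol.

2 bits/symbol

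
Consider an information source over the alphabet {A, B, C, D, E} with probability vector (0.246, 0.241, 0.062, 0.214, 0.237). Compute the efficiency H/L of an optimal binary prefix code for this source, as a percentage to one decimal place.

97.1%

Entropy H = −Σ p log₂ p ≈ 2.2095 bits.
Huffman merges: 31/500+107/500→69/250; 237/1000+241/1000→239/500; 123/500+69/250→261/500; 239/500+261/500→1. L = 569/250 ≈ 2.2760.
Efficiency = H/L = 2.2095/2.2760 = 97.1%.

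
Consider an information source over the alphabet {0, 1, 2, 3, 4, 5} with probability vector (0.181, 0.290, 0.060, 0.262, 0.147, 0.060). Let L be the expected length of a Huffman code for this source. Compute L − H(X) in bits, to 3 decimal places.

0.023 bits

Entropy H = −Σ p log₂ p ≈ 2.3642 bits.
Huffman merges: 3/50+3/50→3/25; 3/25+147/1000→267/1000; 181/1000+131/500→443/1000; 267/1000+29/100→557/1000; 443/1000+557/1000→1. L = 2387/1000 ≈ 2.3870.
L − H = 2.3870 − 2.3642 = 0.023 bits.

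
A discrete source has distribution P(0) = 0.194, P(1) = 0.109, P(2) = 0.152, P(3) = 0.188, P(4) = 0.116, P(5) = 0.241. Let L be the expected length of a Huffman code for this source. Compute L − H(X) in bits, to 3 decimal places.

Entropy H = −Σ p log₂ p ≈ 2.5292 bits.
Huffman merges: 109/1000+29/250→9/40; 19/125+47/250→17/50; 97/500+9/40→419/1000; 241/1000+17/50→581/1000; 419/1000+581/1000→1. L = 513/200 ≈ 2.5650.
L − H = 2.5650 − 2.5292 = 0.036 bits.

0.036 bits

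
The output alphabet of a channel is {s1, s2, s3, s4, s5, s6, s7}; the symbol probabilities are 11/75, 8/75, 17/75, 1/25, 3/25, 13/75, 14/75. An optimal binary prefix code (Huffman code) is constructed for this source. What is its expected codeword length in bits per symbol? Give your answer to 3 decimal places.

Repeatedly combine the two least-probable nodes; the expected code length is the sum of the merged weights.
merge 1/25 + 8/75 → 11/75
merge 3/25 + 11/75 → 4/15
merge 11/75 + 13/75 → 8/25
merge 14/75 + 17/75 → 31/75
merge 4/15 + 8/25 → 44/75
merge 31/75 + 44/75 → 1
L = 11/75 + 4/15 + 8/25 + 31/75 + 44/75 + 1 = 41/15 ≈ 2.733 bits/symbol.

2.733 bits/symbol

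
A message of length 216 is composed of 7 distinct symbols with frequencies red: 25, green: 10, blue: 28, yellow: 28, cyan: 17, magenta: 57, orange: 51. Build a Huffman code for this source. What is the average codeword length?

2.625 bits/symbol

Probabilities are the counts divided by 216.
Repeatedly combine the two least-probable nodes; the expected code length is the sum of the merged weights.
merge 5/108 + 17/216 → 1/8
merge 25/216 + 1/8 → 13/54
merge 7/54 + 7/54 → 7/27
merge 17/72 + 13/54 → 103/216
merge 7/27 + 19/72 → 113/216
merge 103/216 + 113/216 → 1
L = 1/8 + 13/54 + 7/27 + 103/216 + 113/216 + 1 = 21/8 = 2.625 bits/symbol.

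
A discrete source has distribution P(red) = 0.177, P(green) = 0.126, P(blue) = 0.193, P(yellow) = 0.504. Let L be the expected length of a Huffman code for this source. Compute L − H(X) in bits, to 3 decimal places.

0.024 bits

Entropy H = −Σ p log₂ p ≈ 1.7750 bits.
Huffman merges: 63/500+177/1000→303/1000; 193/1000+303/1000→62/125; 62/125+63/125→1. L = 1799/1000 ≈ 1.7990.
L − H = 1.7990 − 1.7750 = 0.024 bits.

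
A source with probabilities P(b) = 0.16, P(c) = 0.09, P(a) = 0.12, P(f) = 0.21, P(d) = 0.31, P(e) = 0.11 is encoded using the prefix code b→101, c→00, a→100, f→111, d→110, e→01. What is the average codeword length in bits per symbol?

L̄ = Σ pᵢ·ℓᵢ = 0.16·3 + 0.09·2 + 0.12·3 + 0.21·3 + 0.31·3 + 0.11·2 = 2.8 bits/symbol.

2.8 bits/symbol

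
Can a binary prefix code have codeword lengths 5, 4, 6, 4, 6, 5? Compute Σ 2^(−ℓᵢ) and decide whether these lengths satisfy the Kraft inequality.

0.21875; yes

With common denominator 2^6 = 64: Σ 2^(−ℓᵢ) = 2/64 + 4/64 + 1/64 + 4/64 + 1/64 + 2/64 = 14/64 = 0.21875.
Kraft's inequality requires Σ ≤ 1; here Σ = 0.21875 ≤ 1, so such a prefix code exists.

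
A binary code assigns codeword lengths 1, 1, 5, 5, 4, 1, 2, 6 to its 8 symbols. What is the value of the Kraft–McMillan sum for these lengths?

1.890625

With common denominator 2^6 = 64: Σ 2^(−ℓᵢ) = 32/64 + 32/64 + 2/64 + 2/64 + 4/64 + 32/64 + 16/64 + 1/64 = 121/64 = 1.890625.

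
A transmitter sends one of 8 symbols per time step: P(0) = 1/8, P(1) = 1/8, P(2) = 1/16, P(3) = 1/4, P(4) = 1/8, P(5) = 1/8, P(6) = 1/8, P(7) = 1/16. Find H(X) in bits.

Each probability is a power of 1/2, so log₂(1/p) is an integer.
H = Σ p·log₂(1/p) = 1/8·3 + 1/8·3 + 1/16·4 + 1/4·2 + 1/8·3 + 1/8·3 + 1/8·3 + 1/16·4 = 2.875 bits.

2.875 bits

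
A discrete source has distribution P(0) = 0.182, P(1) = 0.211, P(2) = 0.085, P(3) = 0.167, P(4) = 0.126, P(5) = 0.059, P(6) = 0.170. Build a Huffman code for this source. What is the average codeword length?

2.751 bits/symbol

Repeatedly combine the two least-probable nodes; the expected code length is the sum of the merged weights.
merge 59/1000 + 17/200 → 18/125
merge 63/500 + 18/125 → 27/100
merge 167/1000 + 17/100 → 337/1000
merge 91/500 + 211/1000 → 393/1000
merge 27/100 + 337/1000 → 607/1000
merge 393/1000 + 607/1000 → 1
L = 18/125 + 27/100 + 337/1000 + 393/1000 + 607/1000 + 1 = 2751/1000 = 2.751 bits/symbol.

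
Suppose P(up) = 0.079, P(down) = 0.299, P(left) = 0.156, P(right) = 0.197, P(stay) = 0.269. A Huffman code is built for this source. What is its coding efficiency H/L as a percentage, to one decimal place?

Entropy H = −Σ p log₂ p ≈ 2.1995 bits.
Huffman merges: 79/1000+39/250→47/200; 197/1000+47/200→54/125; 269/1000+299/1000→71/125; 54/125+71/125→1. L = 447/200 ≈ 2.2350.
Efficiency = H/L = 2.1995/2.2350 = 98.4%.

98.4%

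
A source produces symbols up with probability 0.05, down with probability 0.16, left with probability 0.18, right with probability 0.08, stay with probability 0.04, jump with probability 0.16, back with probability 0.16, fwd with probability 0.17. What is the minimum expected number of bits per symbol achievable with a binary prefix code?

2.91 bits/symbol

Repeatedly combine the two least-probable nodes; the expected code length is the sum of the merged weights.
merge 1/25 + 1/20 → 9/100
merge 2/25 + 9/100 → 17/100
merge 4/25 + 4/25 → 8/25
merge 4/25 + 17/100 → 33/100
merge 17/100 + 9/50 → 7/20
merge 8/25 + 33/100 → 13/20
merge 7/20 + 13/20 → 1
L = 9/100 + 17/100 + 8/25 + 33/100 + 7/20 + 13/20 + 1 = 291/100 = 2.91 bits/symbol.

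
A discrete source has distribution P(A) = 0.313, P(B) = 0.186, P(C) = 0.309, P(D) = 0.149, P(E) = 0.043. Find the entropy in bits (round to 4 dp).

H = −Σ pᵢ log₂ pᵢ.
−0.313·log₂(0.313) = 0.5245
−0.186·log₂(0.186) = 0.4514
−0.309·log₂(0.309) = 0.5235
−0.149·log₂(0.149) = 0.4092
−0.043·log₂(0.043) = 0.1952
Sum ≈ 2.1039 → 2.1039 bits.

2.1039 bits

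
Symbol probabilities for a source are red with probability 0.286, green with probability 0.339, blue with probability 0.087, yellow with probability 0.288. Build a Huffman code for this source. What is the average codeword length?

Repeatedly combine the two least-probable nodes; the expected code length is the sum of the merged weights.
merge 87/1000 + 143/500 → 373/1000
merge 36/125 + 339/1000 → 627/1000
merge 373/1000 + 627/1000 → 1
L = 373/1000 + 627/1000 + 1 = 2 bits/symbol.

2 bits/symbol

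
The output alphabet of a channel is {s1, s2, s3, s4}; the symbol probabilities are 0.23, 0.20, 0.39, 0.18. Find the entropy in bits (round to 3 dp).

H = −Σ pᵢ log₂ pᵢ.
−0.23·log₂(0.23) = 0.4877
−0.20·log₂(0.20) = 0.4644
−0.39·log₂(0.39) = 0.5298
−0.18·log₂(0.18) = 0.4453
Sum ≈ 1.9272 → 1.927 bits.

1.927 bits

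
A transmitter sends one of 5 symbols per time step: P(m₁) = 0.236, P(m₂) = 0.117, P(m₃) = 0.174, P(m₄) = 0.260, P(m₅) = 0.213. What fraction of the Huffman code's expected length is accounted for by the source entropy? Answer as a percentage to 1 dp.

99.2%

Entropy H = −Σ p log₂ p ≈ 2.2733 bits.
Huffman merges: 117/1000+87/500→291/1000; 213/1000+59/250→449/1000; 13/50+291/1000→551/1000; 449/1000+551/1000→1. L = 2291/1000 ≈ 2.2910.
Efficiency = H/L = 2.2733/2.2910 = 99.2%.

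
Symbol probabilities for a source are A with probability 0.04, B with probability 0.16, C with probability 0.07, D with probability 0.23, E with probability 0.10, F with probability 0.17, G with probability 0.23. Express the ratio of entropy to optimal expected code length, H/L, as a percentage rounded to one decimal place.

98.8%

Entropy H = −Σ p log₂ p ≈ 2.6194 bits.
Huffman merges: 1/25+7/100→11/100; 1/10+11/100→21/100; 4/25+17/100→33/100; 21/100+23/100→11/25; 23/100+33/100→14/25; 11/25+14/25→1. L = 53/20 ≈ 2.6500.
Efficiency = H/L = 2.6194/2.6500 = 98.8%.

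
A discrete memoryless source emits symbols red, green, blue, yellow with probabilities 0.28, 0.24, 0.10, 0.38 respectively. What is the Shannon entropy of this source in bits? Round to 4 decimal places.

H = −Σ pᵢ log₂ pᵢ.
−0.28·log₂(0.28) = 0.5142
−0.24·log₂(0.24) = 0.4941
−0.10·log₂(0.10) = 0.3322
−0.38·log₂(0.38) = 0.5305
Sum ≈ 1.8710 → 1.8710 bits.

1.8710 bits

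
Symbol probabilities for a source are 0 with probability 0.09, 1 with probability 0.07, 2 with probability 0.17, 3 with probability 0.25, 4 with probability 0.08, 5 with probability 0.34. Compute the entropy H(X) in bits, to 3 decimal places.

H = −Σ pᵢ log₂ pᵢ.
−0.09·log₂(0.09) = 0.3127
−0.07·log₂(0.07) = 0.2686
−0.17·log₂(0.17) = 0.4346
−0.25·log₂(0.25) = 0.5000
−0.08·log₂(0.08) = 0.2915
−0.34·log₂(0.34) = 0.5292
Sum ≈ 2.3365 → 2.336 bits.

2.336 bits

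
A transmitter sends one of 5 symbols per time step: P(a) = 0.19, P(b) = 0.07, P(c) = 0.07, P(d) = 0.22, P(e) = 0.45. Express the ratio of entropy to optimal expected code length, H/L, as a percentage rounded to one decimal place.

98.6%

Entropy H = −Σ p log₂ p ≈ 1.9913 bits.
Huffman merges: 7/100+7/100→7/50; 7/50+19/100→33/100; 11/50+33/100→11/20; 9/20+11/20→1. L = 101/50 ≈ 2.0200.
Efficiency = H/L = 1.9913/2.0200 = 98.6%.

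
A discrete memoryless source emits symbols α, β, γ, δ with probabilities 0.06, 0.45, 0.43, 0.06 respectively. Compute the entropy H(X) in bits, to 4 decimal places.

H = −Σ pᵢ log₂ pᵢ.
−0.06·log₂(0.06) = 0.2435
−0.45·log₂(0.45) = 0.5184
−0.43·log₂(0.43) = 0.5236
−0.06·log₂(0.06) = 0.2435
Sum ≈ 1.5290 → 1.5290 bits.

1.5290 bits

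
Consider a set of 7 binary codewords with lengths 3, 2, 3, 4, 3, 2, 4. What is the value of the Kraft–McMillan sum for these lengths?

1

With common denominator 2^4 = 16: Σ 2^(−ℓᵢ) = 2/16 + 4/16 + 2/16 + 1/16 + 2/16 + 4/16 + 1/16 = 16/16 = 1.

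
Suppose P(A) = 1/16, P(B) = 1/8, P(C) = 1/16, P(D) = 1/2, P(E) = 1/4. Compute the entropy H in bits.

1.875 bits

Each probability is a power of 1/2, so log₂(1/p) is an integer.
H = Σ p·log₂(1/p) = 1/16·4 + 1/8·3 + 1/16·4 + 1/2·1 + 1/4·2 = 1.875 bits.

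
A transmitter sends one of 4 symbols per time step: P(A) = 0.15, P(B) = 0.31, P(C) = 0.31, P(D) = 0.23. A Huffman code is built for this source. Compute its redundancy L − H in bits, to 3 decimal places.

0.054 bits

Entropy H = −Σ p log₂ p ≈ 1.9458 bits.
Huffman merges: 3/20+23/100→19/50; 31/100+31/100→31/50; 19/50+31/50→1. L = 2 ≈ 2.0000.
L − H = 2.0000 − 1.9458 = 0.054 bits.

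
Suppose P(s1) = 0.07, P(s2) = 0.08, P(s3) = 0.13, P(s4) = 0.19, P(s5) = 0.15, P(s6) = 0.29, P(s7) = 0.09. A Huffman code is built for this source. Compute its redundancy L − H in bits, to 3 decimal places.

0.031 bits

Entropy H = −Σ p log₂ p ≈ 2.6390 bits.
Huffman merges: 7/100+2/25→3/20; 9/100+13/100→11/50; 3/20+3/20→3/10; 19/100+11/50→41/100; 29/100+3/10→59/100; 41/100+59/100→1. L = 267/100 ≈ 2.6700.
L − H = 2.6700 − 2.6390 = 0.031 bits.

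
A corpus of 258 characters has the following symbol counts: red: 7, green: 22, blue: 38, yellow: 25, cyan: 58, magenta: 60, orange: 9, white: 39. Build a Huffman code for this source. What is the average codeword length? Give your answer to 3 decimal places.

2.752 bits/symbol

Probabilities are the counts divided by 258.
Repeatedly combine the two least-probable nodes; the expected code length is the sum of the merged weights.
merge 7/258 + 3/86 → 8/129
merge 8/129 + 11/129 → 19/129
merge 25/258 + 19/129 → 21/86
merge 19/129 + 13/86 → 77/258
merge 29/129 + 10/43 → 59/129
merge 21/86 + 77/258 → 70/129
merge 59/129 + 70/129 → 1
L = 8/129 + 19/129 + 21/86 + 77/258 + 59/129 + 70/129 + 1 = 355/129 ≈ 2.752 bits/symbol.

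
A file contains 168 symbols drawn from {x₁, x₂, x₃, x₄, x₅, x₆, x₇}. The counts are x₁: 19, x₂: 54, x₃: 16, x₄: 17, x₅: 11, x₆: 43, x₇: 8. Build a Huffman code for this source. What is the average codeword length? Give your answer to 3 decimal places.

2.536 bits/symbol

Probabilities are the counts divided by 168.
Repeatedly combine the two least-probable nodes; the expected code length is the sum of the merged weights.
merge 1/21 + 11/168 → 19/168
merge 2/21 + 17/168 → 11/56
merge 19/168 + 19/168 → 19/84
merge 11/56 + 19/84 → 71/168
merge 43/168 + 9/28 → 97/168
merge 71/168 + 97/168 → 1
L = 19/168 + 11/56 + 19/84 + 71/168 + 97/168 + 1 = 71/28 ≈ 2.536 bits/symbol.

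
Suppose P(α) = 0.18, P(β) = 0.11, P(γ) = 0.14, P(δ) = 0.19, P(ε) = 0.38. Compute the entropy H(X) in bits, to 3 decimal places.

2.178 bits

H = −Σ pᵢ log₂ pᵢ.
−0.18·log₂(0.18) = 0.4453
−0.11·log₂(0.11) = 0.3503
−0.14·log₂(0.14) = 0.3971
−0.19·log₂(0.19) = 0.4552
−0.38·log₂(0.38) = 0.5305
Sum ≈ 2.1784 → 2.178 bits.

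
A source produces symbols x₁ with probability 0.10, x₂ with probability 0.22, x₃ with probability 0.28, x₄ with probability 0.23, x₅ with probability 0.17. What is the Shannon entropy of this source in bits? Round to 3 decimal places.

2.249 bits

H = −Σ pᵢ log₂ pᵢ.
−0.10·log₂(0.10) = 0.3322
−0.22·log₂(0.22) = 0.4806
−0.28·log₂(0.28) = 0.5142
−0.23·log₂(0.23) = 0.4877
−0.17·log₂(0.17) = 0.4346
Sum ≈ 2.2492 → 2.249 bits.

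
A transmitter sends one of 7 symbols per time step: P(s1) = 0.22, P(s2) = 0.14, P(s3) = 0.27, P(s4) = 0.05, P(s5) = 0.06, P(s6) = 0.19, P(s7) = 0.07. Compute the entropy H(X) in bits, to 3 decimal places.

H = −Σ pᵢ log₂ pᵢ.
−0.22·log₂(0.22) = 0.4806
−0.14·log₂(0.14) = 0.3971
−0.27·log₂(0.27) = 0.5100
−0.05·log₂(0.05) = 0.2161
−0.06·log₂(0.06) = 0.2435
−0.19·log₂(0.19) = 0.4552
−0.07·log₂(0.07) = 0.2686
Sum ≈ 2.5711 → 2.571 bits.

2.571 bits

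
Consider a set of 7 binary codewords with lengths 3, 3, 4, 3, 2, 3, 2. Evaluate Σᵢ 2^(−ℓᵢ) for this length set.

1.0625

With common denominator 2^4 = 16: Σ 2^(−ℓᵢ) = 2/16 + 2/16 + 1/16 + 2/16 + 4/16 + 2/16 + 4/16 = 17/16 = 1.0625.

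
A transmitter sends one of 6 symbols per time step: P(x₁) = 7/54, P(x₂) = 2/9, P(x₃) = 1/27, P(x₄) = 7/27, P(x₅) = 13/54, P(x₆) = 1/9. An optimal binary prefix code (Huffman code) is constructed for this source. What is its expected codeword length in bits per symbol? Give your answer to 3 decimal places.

Repeatedly combine the two least-probable nodes; the expected code length is the sum of the merged weights.
merge 1/27 + 1/9 → 4/27
merge 7/54 + 4/27 → 5/18
merge 2/9 + 13/54 → 25/54
merge 7/27 + 5/18 → 29/54
merge 25/54 + 29/54 → 1
L = 4/27 + 5/18 + 25/54 + 29/54 + 1 = 131/54 ≈ 2.426 bits/symbol.

2.426 bits/symbol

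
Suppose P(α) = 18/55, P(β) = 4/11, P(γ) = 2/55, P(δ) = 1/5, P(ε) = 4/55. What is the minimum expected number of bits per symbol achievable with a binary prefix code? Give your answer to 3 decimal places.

2.055 bits/symbol

Repeatedly combine the two least-probable nodes; the expected code length is the sum of the merged weights.
merge 2/55 + 4/55 → 6/55
merge 6/55 + 1/5 → 17/55
merge 17/55 + 18/55 → 7/11
merge 4/11 + 7/11 → 1
L = 6/55 + 17/55 + 7/11 + 1 = 113/55 ≈ 2.055 bits/symbol.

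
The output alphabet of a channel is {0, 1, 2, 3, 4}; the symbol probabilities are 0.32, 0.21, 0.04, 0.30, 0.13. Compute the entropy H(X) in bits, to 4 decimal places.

H = −Σ pᵢ log₂ pᵢ.
−0.32·log₂(0.32) = 0.5260
−0.21·log₂(0.21) = 0.4728
−0.04·log₂(0.04) = 0.1858
−0.30·log₂(0.30) = 0.5211
−0.13·log₂(0.13) = 0.3826
Sum ≈ 2.0883 → 2.0883 bits.

2.0883 bits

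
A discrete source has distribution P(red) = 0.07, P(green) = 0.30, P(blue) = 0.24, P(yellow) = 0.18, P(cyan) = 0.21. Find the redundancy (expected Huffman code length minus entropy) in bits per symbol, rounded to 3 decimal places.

Entropy H = −Σ p log₂ p ≈ 2.2019 bits.
Huffman merges: 7/100+9/50→1/4; 21/100+6/25→9/20; 1/4+3/10→11/20; 9/20+11/20→1. L = 9/4 ≈ 2.2500.
L − H = 2.2500 − 2.2019 = 0.048 bits.

0.048 bits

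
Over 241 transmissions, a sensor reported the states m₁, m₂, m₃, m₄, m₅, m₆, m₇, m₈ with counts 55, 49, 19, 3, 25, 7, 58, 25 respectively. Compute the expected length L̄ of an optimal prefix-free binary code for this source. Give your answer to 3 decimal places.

2.693 bits/symbol

Probabilities are the counts divided by 241.
Repeatedly combine the two least-probable nodes; the expected code length is the sum of the merged weights.
merge 3/241 + 7/241 → 10/241
merge 10/241 + 19/241 → 29/241
merge 25/241 + 25/241 → 50/241
merge 29/241 + 49/241 → 78/241
merge 50/241 + 55/241 → 105/241
merge 58/241 + 78/241 → 136/241
merge 105/241 + 136/241 → 1
L = 10/241 + 29/241 + 50/241 + 78/241 + 105/241 + 136/241 + 1 = 649/241 ≈ 2.693 bits/symbol.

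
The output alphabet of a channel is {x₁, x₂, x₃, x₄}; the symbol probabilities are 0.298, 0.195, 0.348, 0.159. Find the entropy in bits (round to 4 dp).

1.9321 bits

H = −Σ pᵢ log₂ pᵢ.
−0.298·log₂(0.298) = 0.5205
−0.195·log₂(0.195) = 0.4599
−0.348·log₂(0.348) = 0.5299
−0.159·log₂(0.159) = 0.4218
Sum ≈ 1.9321 → 1.9321 bits.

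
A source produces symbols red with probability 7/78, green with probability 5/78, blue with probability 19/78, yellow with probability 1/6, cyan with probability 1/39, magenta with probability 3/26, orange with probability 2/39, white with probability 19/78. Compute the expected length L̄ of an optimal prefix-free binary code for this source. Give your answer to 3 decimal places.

Repeatedly combine the two least-probable nodes; the expected code length is the sum of the merged weights.
merge 1/39 + 2/39 → 1/13
merge 5/78 + 1/13 → 11/78
merge 7/78 + 3/26 → 8/39
merge 11/78 + 1/6 → 4/13
merge 8/39 + 19/78 → 35/78
merge 19/78 + 4/13 → 43/78
merge 35/78 + 43/78 → 1
L = 1/13 + 11/78 + 8/39 + 4/13 + 35/78 + 43/78 + 1 = 71/26 ≈ 2.731 bits/symbol.

2.731 bits/symbol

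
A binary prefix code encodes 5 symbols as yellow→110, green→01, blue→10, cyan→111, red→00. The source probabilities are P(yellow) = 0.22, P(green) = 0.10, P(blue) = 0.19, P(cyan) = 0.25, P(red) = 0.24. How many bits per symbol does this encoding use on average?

L̄ = Σ pᵢ·ℓᵢ = 0.22·3 + 0.10·2 + 0.19·2 + 0.25·3 + 0.24·2 = 2.47 bits/symbol.

2.47 bits/symbol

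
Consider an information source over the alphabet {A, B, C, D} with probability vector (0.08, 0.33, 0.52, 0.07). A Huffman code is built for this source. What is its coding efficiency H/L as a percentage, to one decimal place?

96.8%

Entropy H = −Σ p log₂ p ≈ 1.5785 bits.
Huffman merges: 7/100+2/25→3/20; 3/20+33/100→12/25; 12/25+13/25→1. L = 163/100 ≈ 1.6300.
Efficiency = H/L = 1.5785/1.6300 = 96.8%.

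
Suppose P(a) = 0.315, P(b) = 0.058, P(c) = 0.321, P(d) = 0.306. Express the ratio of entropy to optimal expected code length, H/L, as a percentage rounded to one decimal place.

Entropy H = −Σ p log₂ p ≈ 1.8122 bits.
Huffman merges: 29/500+153/500→91/250; 63/200+321/1000→159/250; 91/250+159/250→1. L = 2 ≈ 2.0000.
Efficiency = H/L = 1.8122/2.0000 = 90.6%.

90.6%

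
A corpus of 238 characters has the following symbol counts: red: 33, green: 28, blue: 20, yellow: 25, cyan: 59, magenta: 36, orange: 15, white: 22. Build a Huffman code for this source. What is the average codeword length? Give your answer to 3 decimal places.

2.899 bits/symbol

Probabilities are the counts divided by 238.
Repeatedly combine the two least-probable nodes; the expected code length is the sum of the merged weights.
merge 15/238 + 10/119 → 5/34
merge 11/119 + 25/238 → 47/238
merge 2/17 + 33/238 → 61/238
merge 5/34 + 18/119 → 71/238
merge 47/238 + 59/238 → 53/119
merge 61/238 + 71/238 → 66/119
merge 53/119 + 66/119 → 1
L = 5/34 + 47/238 + 61/238 + 71/238 + 53/119 + 66/119 + 1 = 345/119 ≈ 2.899 bits/symbol.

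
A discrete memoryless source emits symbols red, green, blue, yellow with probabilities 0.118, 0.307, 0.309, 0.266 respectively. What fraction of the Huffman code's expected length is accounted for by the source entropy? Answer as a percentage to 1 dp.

95.9%

Entropy H = −Σ p log₂ p ≈ 1.9186 bits.
Huffman merges: 59/500+133/500→48/125; 307/1000+309/1000→77/125; 48/125+77/125→1. L = 2 ≈ 2.0000.
Efficiency = H/L = 1.9186/2.0000 = 95.9%.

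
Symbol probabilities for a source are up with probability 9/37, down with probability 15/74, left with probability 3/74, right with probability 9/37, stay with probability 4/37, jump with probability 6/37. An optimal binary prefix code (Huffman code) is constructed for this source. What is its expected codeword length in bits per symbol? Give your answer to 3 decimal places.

2.459 bits/symbol

Repeatedly combine the two least-probable nodes; the expected code length is the sum of the merged weights.
merge 3/74 + 4/37 → 11/74
merge 11/74 + 6/37 → 23/74
merge 15/74 + 9/37 → 33/74
merge 9/37 + 23/74 → 41/74
merge 33/74 + 41/74 → 1
L = 11/74 + 23/74 + 33/74 + 41/74 + 1 = 91/37 ≈ 2.459 bits/symbol.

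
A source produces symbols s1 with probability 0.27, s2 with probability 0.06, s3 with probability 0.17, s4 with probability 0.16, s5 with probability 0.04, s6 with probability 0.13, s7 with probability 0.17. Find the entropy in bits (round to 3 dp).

2.614 bits

H = −Σ pᵢ log₂ pᵢ.
−0.27·log₂(0.27) = 0.5100
−0.06·log₂(0.06) = 0.2435
−0.17·log₂(0.17) = 0.4346
−0.16·log₂(0.16) = 0.4230
−0.04·log₂(0.04) = 0.1858
−0.13·log₂(0.13) = 0.3826
−0.17·log₂(0.17) = 0.4346
Sum ≈ 2.6141 → 2.614 bits.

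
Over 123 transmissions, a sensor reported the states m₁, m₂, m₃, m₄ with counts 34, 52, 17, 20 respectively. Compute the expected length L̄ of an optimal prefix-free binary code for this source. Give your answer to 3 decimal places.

Probabilities are the counts divided by 123.
Repeatedly combine the two least-probable nodes; the expected code length is the sum of the merged weights.
merge 17/123 + 20/123 → 37/123
merge 34/123 + 37/123 → 71/123
merge 52/123 + 71/123 → 1
L = 37/123 + 71/123 + 1 = 77/41 ≈ 1.878 bits/symbol.

1.878 bits/symbol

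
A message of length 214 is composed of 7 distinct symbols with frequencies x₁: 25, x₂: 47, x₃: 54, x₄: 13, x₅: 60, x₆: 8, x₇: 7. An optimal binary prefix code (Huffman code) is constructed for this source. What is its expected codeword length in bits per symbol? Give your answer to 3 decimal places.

2.449 bits/symbol

Probabilities are the counts divided by 214.
Repeatedly combine the two least-probable nodes; the expected code length is the sum of the merged weights.
merge 7/214 + 4/107 → 15/214
merge 13/214 + 15/214 → 14/107
merge 25/214 + 14/107 → 53/214
merge 47/214 + 53/214 → 50/107
merge 27/107 + 30/107 → 57/107
merge 50/107 + 57/107 → 1
L = 15/214 + 14/107 + 53/214 + 50/107 + 57/107 + 1 = 262/107 ≈ 2.449 bits/symbol.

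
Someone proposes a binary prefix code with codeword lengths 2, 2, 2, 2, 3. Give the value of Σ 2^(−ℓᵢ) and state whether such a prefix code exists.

With common denominator 2^3 = 8: Σ 2^(−ℓᵢ) = 2/8 + 2/8 + 2/8 + 2/8 + 1/8 = 9/8 = 1.125.
Kraft's inequality requires Σ ≤ 1; here Σ = 1.125 > 1, so no such prefix code exists.

1.125; no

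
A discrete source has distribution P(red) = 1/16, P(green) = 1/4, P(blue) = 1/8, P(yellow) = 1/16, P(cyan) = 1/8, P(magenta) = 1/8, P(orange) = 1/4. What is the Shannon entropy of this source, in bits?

Each probability is a power of 1/2, so log₂(1/p) is an integer.
H = Σ p·log₂(1/p) = 1/16·4 + 1/4·2 + 1/8·3 + 1/16·4 + 1/8·3 + 1/8·3 + 1/4·2 = 2.625 bits.

2.625 bits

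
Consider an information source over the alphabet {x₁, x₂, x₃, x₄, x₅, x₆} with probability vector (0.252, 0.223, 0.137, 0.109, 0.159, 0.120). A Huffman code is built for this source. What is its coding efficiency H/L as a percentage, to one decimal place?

99.6%

Entropy H = −Σ p log₂ p ≈ 2.5142 bits.
Huffman merges: 109/1000+3/25→229/1000; 137/1000+159/1000→37/125; 223/1000+229/1000→113/250; 63/250+37/125→137/250; 113/250+137/250→1. L = 101/40 ≈ 2.5250.
Efficiency = H/L = 2.5142/2.5250 = 99.6%.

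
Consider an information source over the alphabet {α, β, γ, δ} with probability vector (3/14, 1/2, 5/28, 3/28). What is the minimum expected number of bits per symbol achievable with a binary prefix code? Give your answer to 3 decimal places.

Repeatedly combine the two least-probable nodes; the expected code length is the sum of the merged weights.
merge 3/28 + 5/28 → 2/7
merge 3/14 + 2/7 → 1/2
merge 1/2 + 1/2 → 1
L = 2/7 + 1/2 + 1 = 25/14 ≈ 1.786 bits/symbol.

1.786 bits/symbol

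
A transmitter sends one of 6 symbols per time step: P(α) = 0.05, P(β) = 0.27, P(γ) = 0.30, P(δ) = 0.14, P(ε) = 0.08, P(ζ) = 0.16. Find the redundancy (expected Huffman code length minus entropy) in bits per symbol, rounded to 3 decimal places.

0.041 bits

Entropy H = −Σ p log₂ p ≈ 2.3588 bits.
Huffman merges: 1/20+2/25→13/100; 13/100+7/50→27/100; 4/25+27/100→43/100; 27/100+3/10→57/100; 43/100+57/100→1. L = 12/5 ≈ 2.4000.
L − H = 2.4000 − 2.3588 = 0.041 bits.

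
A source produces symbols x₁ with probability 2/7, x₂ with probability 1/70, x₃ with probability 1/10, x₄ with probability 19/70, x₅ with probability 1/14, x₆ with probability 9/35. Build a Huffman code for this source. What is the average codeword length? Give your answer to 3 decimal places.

Repeatedly combine the two least-probable nodes; the expected code length is the sum of the merged weights.
merge 1/70 + 1/14 → 3/35
merge 3/35 + 1/10 → 13/70
merge 13/70 + 9/35 → 31/70
merge 19/70 + 2/7 → 39/70
merge 31/70 + 39/70 → 1
L = 3/35 + 13/70 + 31/70 + 39/70 + 1 = 159/70 ≈ 2.271 bits/symbol.

2.271 bits/symbol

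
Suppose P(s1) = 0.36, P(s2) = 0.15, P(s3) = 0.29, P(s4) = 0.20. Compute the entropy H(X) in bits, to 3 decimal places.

1.923 bits

H = −Σ pᵢ log₂ pᵢ.
−0.36·log₂(0.36) = 0.5306
−0.15·log₂(0.15) = 0.4105
−0.29·log₂(0.29) = 0.5179
−0.20·log₂(0.20) = 0.4644
Sum ≈ 1.9234 → 1.923 bits.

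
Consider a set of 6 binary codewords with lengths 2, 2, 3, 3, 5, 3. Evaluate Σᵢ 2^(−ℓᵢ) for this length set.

With common denominator 2^5 = 32: Σ 2^(−ℓᵢ) = 8/32 + 8/32 + 4/32 + 4/32 + 1/32 + 4/32 = 29/32 = 0.90625.

0.90625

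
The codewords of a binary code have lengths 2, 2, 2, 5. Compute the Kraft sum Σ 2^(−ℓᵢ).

0.78125

With common denominator 2^5 = 32: Σ 2^(−ℓᵢ) = 8/32 + 8/32 + 8/32 + 1/32 = 25/32 = 0.78125.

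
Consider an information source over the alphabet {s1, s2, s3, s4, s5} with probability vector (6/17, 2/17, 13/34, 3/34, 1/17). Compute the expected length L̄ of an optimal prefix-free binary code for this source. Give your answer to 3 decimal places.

Repeatedly combine the two least-probable nodes; the expected code length is the sum of the merged weights.
merge 1/17 + 3/34 → 5/34
merge 2/17 + 5/34 → 9/34
merge 9/34 + 6/17 → 21/34
merge 13/34 + 21/34 → 1
L = 5/34 + 9/34 + 21/34 + 1 = 69/34 ≈ 2.029 bits/symbol.

2.029 bits/symbol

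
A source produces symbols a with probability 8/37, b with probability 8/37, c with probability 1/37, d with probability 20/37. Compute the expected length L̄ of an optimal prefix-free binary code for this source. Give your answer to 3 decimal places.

Repeatedly combine the two least-probable nodes; the expected code length is the sum of the merged weights.
merge 1/37 + 8/37 → 9/37
merge 8/37 + 9/37 → 17/37
merge 17/37 + 20/37 → 1
L = 9/37 + 17/37 + 1 = 63/37 ≈ 1.703 bits/symbol.

1.703 bits/symbol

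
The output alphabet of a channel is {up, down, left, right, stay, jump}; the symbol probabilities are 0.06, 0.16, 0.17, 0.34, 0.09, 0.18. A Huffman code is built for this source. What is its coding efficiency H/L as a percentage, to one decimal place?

Entropy H = −Σ p log₂ p ≈ 2.3883 bits.
Huffman merges: 3/50+9/100→3/20; 3/20+4/25→31/100; 17/100+9/50→7/20; 31/100+17/50→13/20; 7/20+13/20→1. L = 123/50 ≈ 2.4600.
Efficiency = H/L = 2.3883/2.4600 = 97.1%.

97.1%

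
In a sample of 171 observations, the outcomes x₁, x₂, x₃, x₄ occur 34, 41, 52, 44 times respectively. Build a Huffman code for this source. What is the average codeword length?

Probabilities are the counts divided by 171.
Repeatedly combine the two least-probable nodes; the expected code length is the sum of the merged weights.
merge 34/171 + 41/171 → 25/57
merge 44/171 + 52/171 → 32/57
merge 25/57 + 32/57 → 1
L = 25/57 + 32/57 + 1 = 2 bits/symbol.

2 bits/symbol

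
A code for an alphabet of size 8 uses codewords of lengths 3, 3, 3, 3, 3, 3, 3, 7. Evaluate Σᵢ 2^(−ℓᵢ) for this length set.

With common denominator 2^7 = 128: Σ 2^(−ℓᵢ) = 16/128 + 16/128 + 16/128 + 16/128 + 16/128 + 16/128 + 16/128 + 1/128 = 113/128 = 0.8828125.

0.8828125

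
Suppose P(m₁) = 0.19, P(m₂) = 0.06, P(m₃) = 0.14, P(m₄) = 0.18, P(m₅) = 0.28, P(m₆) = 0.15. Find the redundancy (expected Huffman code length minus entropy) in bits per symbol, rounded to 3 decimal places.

0.064 bits

Entropy H = −Σ p log₂ p ≈ 2.4659 bits.
Huffman merges: 3/50+7/50→1/5; 3/20+9/50→33/100; 19/100+1/5→39/100; 7/25+33/100→61/100; 39/100+61/100→1. L = 253/100 ≈ 2.5300.
L − H = 2.5300 − 2.4659 = 0.064 bits.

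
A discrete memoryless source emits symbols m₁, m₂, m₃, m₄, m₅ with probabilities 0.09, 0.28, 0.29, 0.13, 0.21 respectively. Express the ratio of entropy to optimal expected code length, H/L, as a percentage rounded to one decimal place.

Entropy H = −Σ p log₂ p ≈ 2.2002 bits.
Huffman merges: 9/100+13/100→11/50; 21/100+11/50→43/100; 7/25+29/100→57/100; 43/100+57/100→1. L = 111/50 ≈ 2.2200.
Efficiency = H/L = 2.2002/2.2200 = 99.1%.

99.1%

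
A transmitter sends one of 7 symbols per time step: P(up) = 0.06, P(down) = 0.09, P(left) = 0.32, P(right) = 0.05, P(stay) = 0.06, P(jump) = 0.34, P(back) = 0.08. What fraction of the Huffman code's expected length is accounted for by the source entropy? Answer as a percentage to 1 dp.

Entropy H = −Σ p log₂ p ≈ 2.3625 bits.
Huffman merges: 1/20+3/50→11/100; 3/50+2/25→7/50; 9/100+11/100→1/5; 7/50+1/5→17/50; 8/25+17/50→33/50; 17/50+33/50→1. L = 49/20 ≈ 2.4500.
Efficiency = H/L = 2.3625/2.4500 = 96.4%.

96.4%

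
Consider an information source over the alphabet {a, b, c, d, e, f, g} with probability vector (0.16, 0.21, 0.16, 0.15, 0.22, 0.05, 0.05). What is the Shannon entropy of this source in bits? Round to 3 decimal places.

2.642 bits

H = −Σ pᵢ log₂ pᵢ.
−0.16·log₂(0.16) = 0.4230
−0.21·log₂(0.21) = 0.4728
−0.16·log₂(0.16) = 0.4230
−0.15·log₂(0.15) = 0.4105
−0.22·log₂(0.22) = 0.4806
−0.05·log₂(0.05) = 0.2161
−0.05·log₂(0.05) = 0.2161
Sum ≈ 2.6422 → 2.642 bits.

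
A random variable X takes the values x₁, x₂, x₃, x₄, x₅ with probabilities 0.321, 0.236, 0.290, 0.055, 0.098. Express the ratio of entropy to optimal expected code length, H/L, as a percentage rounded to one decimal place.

97.3%

Entropy H = −Σ p log₂ p ≈ 2.0943 bits.
Huffman merges: 11/200+49/500→153/1000; 153/1000+59/250→389/1000; 29/100+321/1000→611/1000; 389/1000+611/1000→1. L = 2153/1000 ≈ 2.1530.
Efficiency = H/L = 2.0943/2.1530 = 97.3%.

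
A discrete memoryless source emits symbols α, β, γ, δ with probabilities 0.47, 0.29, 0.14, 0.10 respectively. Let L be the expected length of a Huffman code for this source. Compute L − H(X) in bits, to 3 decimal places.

Entropy H = −Σ p log₂ p ≈ 1.7592 bits.
Huffman merges: 1/10+7/50→6/25; 6/25+29/100→53/100; 47/100+53/100→1. L = 177/100 ≈ 1.7700.
L − H = 1.7700 − 1.7592 = 0.011 bits.

0.011 bits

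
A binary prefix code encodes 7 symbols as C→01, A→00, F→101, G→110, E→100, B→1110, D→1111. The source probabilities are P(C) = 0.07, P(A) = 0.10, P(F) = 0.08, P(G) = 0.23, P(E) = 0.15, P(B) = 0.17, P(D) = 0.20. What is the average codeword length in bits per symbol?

3.2 bits/symbol

L̄ = Σ pᵢ·ℓᵢ = 0.07·2 + 0.10·2 + 0.08·3 + 0.23·3 + 0.15·3 + 0.17·4 + 0.20·4 = 3.2 bits/symbol.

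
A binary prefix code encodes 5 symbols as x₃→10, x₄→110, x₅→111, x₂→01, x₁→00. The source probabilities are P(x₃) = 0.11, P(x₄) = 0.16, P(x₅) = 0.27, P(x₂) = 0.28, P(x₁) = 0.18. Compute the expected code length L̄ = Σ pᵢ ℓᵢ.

L̄ = Σ pᵢ·ℓᵢ = 0.11·2 + 0.16·3 + 0.27·3 + 0.28·2 + 0.18·2 = 2.43 bits/symbol.

2.43 bits/symbol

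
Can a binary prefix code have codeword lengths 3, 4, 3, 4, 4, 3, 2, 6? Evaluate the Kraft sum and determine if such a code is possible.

0.828125; yes

With common denominator 2^6 = 64: Σ 2^(−ℓᵢ) = 8/64 + 4/64 + 8/64 + 4/64 + 4/64 + 8/64 + 16/64 + 1/64 = 53/64 = 0.828125.
Kraft's inequality requires Σ ≤ 1; here Σ = 0.828125 ≤ 1, so such a prefix code exists.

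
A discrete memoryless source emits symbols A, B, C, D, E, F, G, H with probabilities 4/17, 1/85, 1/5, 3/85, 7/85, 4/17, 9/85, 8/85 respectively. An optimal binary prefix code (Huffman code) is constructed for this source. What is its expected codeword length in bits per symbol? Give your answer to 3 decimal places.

2.706 bits/symbol

Repeatedly combine the two least-probable nodes; the expected code length is the sum of the merged weights.
merge 1/85 + 3/85 → 4/85
merge 4/85 + 7/85 → 11/85
merge 8/85 + 9/85 → 1/5
merge 11/85 + 1/5 → 28/85
merge 1/5 + 4/17 → 37/85
merge 4/17 + 28/85 → 48/85
merge 37/85 + 48/85 → 1
L = 4/85 + 11/85 + 1/5 + 28/85 + 37/85 + 48/85 + 1 = 46/17 ≈ 2.706 bits/symbol.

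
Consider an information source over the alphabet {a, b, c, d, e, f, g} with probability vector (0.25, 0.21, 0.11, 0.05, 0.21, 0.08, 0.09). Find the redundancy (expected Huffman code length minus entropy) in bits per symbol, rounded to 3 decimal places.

Entropy H = −Σ p log₂ p ≈ 2.6162 bits.
Huffman merges: 1/20+2/25→13/100; 9/100+11/100→1/5; 13/100+1/5→33/100; 21/100+21/100→21/50; 1/4+33/100→29/50; 21/50+29/50→1. L = 133/50 ≈ 2.6600.
L − H = 2.6600 − 2.6162 = 0.044 bits.

0.044 bits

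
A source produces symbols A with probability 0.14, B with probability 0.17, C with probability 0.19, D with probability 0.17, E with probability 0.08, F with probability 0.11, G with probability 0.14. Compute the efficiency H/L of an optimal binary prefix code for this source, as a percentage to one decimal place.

Entropy H = −Σ p log₂ p ≈ 2.7604 bits.
Huffman merges: 2/25+11/100→19/100; 7/50+7/50→7/25; 17/100+17/100→17/50; 19/100+19/100→19/50; 7/25+17/50→31/50; 19/50+31/50→1. L = 281/100 ≈ 2.8100.
Efficiency = H/L = 2.7604/2.8100 = 98.2%.

98.2%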